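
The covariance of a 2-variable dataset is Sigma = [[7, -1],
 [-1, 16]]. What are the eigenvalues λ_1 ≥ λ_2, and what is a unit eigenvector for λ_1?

Step 1 — characteristic polynomial of 2×2 Sigma:
  det(Sigma - λI) = λ² - trace · λ + det = 0.
  trace = 7 + 16 = 23, det = 7·16 - (-1)² = 111.
Step 2 — discriminant:
  Δ = trace² - 4·det = 529 - 444 = 85.
Step 3 — eigenvalues:
  λ = (trace ± √Δ)/2 = (23 ± 9.2195)/2,
  λ_1 = 16.1098,  λ_2 = 6.8902.

Step 4 — unit eigenvector for λ_1: solve (Sigma - λ_1 I)v = 0. First row:
  (7 - 16.1098)·v_x + (-1)·v_y = 0, i.e. (-9.1098)·v_x + (-1)·v_y = 0,
  so v ∝ (b, λ_1 - a) = (-1, 9.1098); multiply by -1 so the first entry is positive: u = (1, -9.1098).
  ||u|| = √((1)² + (-9.1098)²) = √(83.988) ≈ 9.1645,
  v_1 = u/||u|| ≈ (0.1091, -0.994) (||v_1|| = 1).

λ_1 = 16.1098,  λ_2 = 6.8902;  v_1 ≈ (0.1091, -0.994)


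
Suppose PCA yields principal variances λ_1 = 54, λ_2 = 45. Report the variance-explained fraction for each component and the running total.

Step 1 — total variance = trace(Sigma) = Σ λ_i = 54 + 45 = 99.

Step 2 — fraction explained by component i = λ_i / Σ λ:
  PC1: 54/99 = 0.5455
  PC2: 45/99 = 0.4545

Step 3 — cumulative fraction after k components = (λ_1 + ... + λ_k) / Σ λ:
  k = 1: 54/99 = 0.5455
  k = 2: (54 + 45)/99 = 99/99 = 1

Summary (fraction, with percent):

explained: PC1 0.5455 (54.55%), PC2 0.4545 (45.45%);  cumulative: 0.5455, 1


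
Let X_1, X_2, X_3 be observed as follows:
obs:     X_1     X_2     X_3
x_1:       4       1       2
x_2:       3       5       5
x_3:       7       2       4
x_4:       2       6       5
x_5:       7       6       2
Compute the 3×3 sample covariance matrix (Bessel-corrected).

Step 1 — column means:
  mean(X_1) = (4 + 3 + 7 + 2 + 7) / 5 = 23/5 = 4.6
  mean(X_2) = (1 + 5 + 2 + 6 + 6) / 5 = 20/5 = 4
  mean(X_3) = (2 + 5 + 4 + 5 + 2) / 5 = 18/5 = 3.6

Step 2 — sample covariance S[i,j] = (1/(n-1)) · Σ_k (x_{k,i} - mean_i) · (x_{k,j} - mean_j), with n-1 = 4.
  S[X_1,X_1] = ((-0.6)·(-0.6) + (-1.6)·(-1.6) + (2.4)·(2.4) + (-2.6)·(-2.6) + (2.4)·(2.4)) / 4 = 21.2/4 = 5.3
  S[X_1,X_2] = ((-0.6)·(-3) + (-1.6)·(1) + (2.4)·(-2) + (-2.6)·(2) + (2.4)·(2)) / 4 = -5/4 = -1.25
  S[X_1,X_3] = ((-0.6)·(-1.6) + (-1.6)·(1.4) + (2.4)·(0.4) + (-2.6)·(1.4) + (2.4)·(-1.6)) / 4 = -7.8/4 = -1.95
  S[X_2,X_2] = ((-3)·(-3) + (1)·(1) + (-2)·(-2) + (2)·(2) + (2)·(2)) / 4 = 22/4 = 5.5
  S[X_2,X_3] = ((-3)·(-1.6) + (1)·(1.4) + (-2)·(0.4) + (2)·(1.4) + (2)·(-1.6)) / 4 = 5/4 = 1.25
  S[X_3,X_3] = ((-1.6)·(-1.6) + (1.4)·(1.4) + (0.4)·(0.4) + (1.4)·(1.4) + (-1.6)·(-1.6)) / 4 = 9.2/4 = 2.3

S is symmetric (S[j,i] = S[i,j]). Assembling:

S = [[5.3, -1.25, -1.95],
 [-1.25, 5.5, 1.25],
 [-1.95, 1.25, 2.3]]


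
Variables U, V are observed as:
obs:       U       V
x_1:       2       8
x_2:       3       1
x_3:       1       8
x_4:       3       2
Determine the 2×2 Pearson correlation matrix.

Step 1 — column means:
  mean(U) = (2 + 3 + 1 + 3) / 4 = 9/4 = 2.25
  mean(V) = (8 + 1 + 8 + 2) / 4 = 19/4 = 4.75

Step 2 — sample variances and covariances s[i,j] = (1/(n-1)) · Σ_k (x_{k,i} - mean_i) · (x_{k,j} - mean_j), with n-1 = 3:
  s[U,U] = ((-0.25)·(-0.25) + (0.75)·(0.75) + (-1.25)·(-1.25) + (0.75)·(0.75)) / 3 = 2.75/3 = 0.9167
  s[U,V] = ((-0.25)·(3.25) + (0.75)·(-3.75) + (-1.25)·(3.25) + (0.75)·(-2.75)) / 3 = -9.75/3 = -3.25
  s[V,V] = ((3.25)·(3.25) + (-3.75)·(-3.75) + (3.25)·(3.25) + (-2.75)·(-2.75)) / 3 = 42.75/3 = 14.25
  Sample standard deviations s_i = √(s[i,i]):
  s(U) = √(0.9167) = 0.9574
  s(V) = √(14.25) = 3.7749

Step 3 — r_{ij} = s_{ij} / (s_i · s_j):
  r[U,U] = 1 (diagonal).
  r[U,V] = -3.25 / (0.9574 · 3.7749) = -3.25 / 3.6142 = -0.8992
  r[V,V] = 1 (diagonal).

R is symmetric with unit diagonal. Assembling:

R = [[1, -0.8992],
 [-0.8992, 1]]


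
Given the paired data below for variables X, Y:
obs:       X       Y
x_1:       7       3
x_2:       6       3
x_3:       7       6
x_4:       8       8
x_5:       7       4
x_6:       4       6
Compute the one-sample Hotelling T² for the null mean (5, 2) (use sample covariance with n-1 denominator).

Step 1 — sample mean vector:
  mean(X) = (7 + 6 + 7 + 8 + 7 + 4) / 6 = 39/6 = 6.5
  mean(Y) = (3 + 3 + 6 + 8 + 4 + 6) / 6 = 30/6 = 5
  x̄ = (6.5, 5),  deviation x̄ - mu_0 = (6.5, 5) - (5, 2) = (1.5, 3).

Step 2 — sample covariance matrix, S[i,j] = (1/(n-1)) · Σ_k (x_{k,i} - mean_i) · (x_{k,j} - mean_j), divisor n-1 = 5:
  S[X,X] = ((0.5)·(0.5) + (-0.5)·(-0.5) + (0.5)·(0.5) + (1.5)·(1.5) + (0.5)·(0.5) + (-2.5)·(-2.5)) / 5 = 9.5/5 = 1.9
  S[X,Y] = ((0.5)·(-2) + (-0.5)·(-2) + (0.5)·(1) + (1.5)·(3) + (0.5)·(-1) + (-2.5)·(1)) / 5 = 2/5 = 0.4
  S[Y,Y] = ((-2)·(-2) + (-2)·(-2) + (1)·(1) + (3)·(3) + (-1)·(-1) + (1)·(1)) / 5 = 20/5 = 4
  S = [[1.9, 0.4],
 [0.4, 4]].

Step 3 — invert S. det(S) = 1.9·4 - (0.4)² = 7.44.
  S^{-1} = (1/det) · [[d, -b], [-b, a]] = [[0.5376, -0.0538],
 [-0.0538, 0.2554]].

Step 4 — quadratic form (x̄ - mu_0)^T · S^{-1} · (x̄ - mu_0):
  S^{-1} · (x̄ - mu_0) = (0.6452, 0.6855),
  (x̄ - mu_0)^T · [...] = (1.5)·(0.6452) + (3)·(0.6855) = 3.0242.

Step 5 — scale by n: T² = 6 · 3.0242 = 18.1452.

T² ≈ 18.1452


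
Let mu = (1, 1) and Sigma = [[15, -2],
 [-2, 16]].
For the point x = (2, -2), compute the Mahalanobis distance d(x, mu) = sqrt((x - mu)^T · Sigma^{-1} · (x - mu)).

Step 1 — centre the observation: (x - mu) = (1, -3).

Step 2 — invert Sigma. det(Sigma) = 15·16 - (-2)² = 236.
  Sigma^{-1} = (1/det) · [[d, -b], [-b, a]] = [[0.0678, 0.0085],
 [0.0085, 0.0636]].

Step 3 — form the quadratic (x - mu)^T · Sigma^{-1} · (x - mu):
  Sigma^{-1} · (x - mu) = (0.0424, -0.1822).
  (x - mu)^T · [Sigma^{-1} · (x - mu)] = (1)·(0.0424) + (-3)·(-0.1822) = 0.589.

Step 4 — take square root: d = √(0.589) ≈ 0.7675.

d(x, mu) = √(0.589) ≈ 0.7675


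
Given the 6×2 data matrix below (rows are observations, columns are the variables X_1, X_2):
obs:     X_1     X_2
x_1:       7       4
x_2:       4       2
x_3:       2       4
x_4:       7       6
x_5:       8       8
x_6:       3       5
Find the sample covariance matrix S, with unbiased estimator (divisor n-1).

Step 1 — column means:
  mean(X_1) = (7 + 4 + 2 + 7 + 8 + 3) / 6 = 31/6 = 5.1667
  mean(X_2) = (4 + 2 + 4 + 6 + 8 + 5) / 6 = 29/6 = 4.8333

Step 2 — sample covariance S[i,j] = (1/(n-1)) · Σ_k (x_{k,i} - mean_i) · (x_{k,j} - mean_j), with n-1 = 5.
  S[X_1,X_1] = ((1.8333)·(1.8333) + (-1.1667)·(-1.1667) + (-3.1667)·(-3.1667) + (1.8333)·(1.8333) + (2.8333)·(2.8333) + (-2.1667)·(-2.1667)) / 5 = 30.8333/5 = 6.1667
  S[X_1,X_2] = ((1.8333)·(-0.8333) + (-1.1667)·(-2.8333) + (-3.1667)·(-0.8333) + (1.8333)·(1.1667) + (2.8333)·(3.1667) + (-2.1667)·(0.1667)) / 5 = 15.1667/5 = 3.0333
  S[X_2,X_2] = ((-0.8333)·(-0.8333) + (-2.8333)·(-2.8333) + (-0.8333)·(-0.8333) + (1.1667)·(1.1667) + (3.1667)·(3.1667) + (0.1667)·(0.1667)) / 5 = 20.8333/5 = 4.1667

S is symmetric (S[j,i] = S[i,j]). Assembling:

S = [[6.1667, 3.0333],
 [3.0333, 4.1667]]


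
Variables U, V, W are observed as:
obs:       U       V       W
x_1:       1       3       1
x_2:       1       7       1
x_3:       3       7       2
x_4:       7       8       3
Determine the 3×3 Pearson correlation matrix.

Step 1 — column means:
  mean(U) = (1 + 1 + 3 + 7) / 4 = 12/4 = 3
  mean(V) = (3 + 7 + 7 + 8) / 4 = 25/4 = 6.25
  mean(W) = (1 + 1 + 2 + 3) / 4 = 7/4 = 1.75

Step 2 — sample variances and covariances s[i,j] = (1/(n-1)) · Σ_k (x_{k,i} - mean_i) · (x_{k,j} - mean_j), with n-1 = 3:
  s[U,U] = ((-2)·(-2) + (-2)·(-2) + (0)·(0) + (4)·(4)) / 3 = 24/3 = 8
  s[U,V] = ((-2)·(-3.25) + (-2)·(0.75) + (0)·(0.75) + (4)·(1.75)) / 3 = 12/3 = 4
  s[U,W] = ((-2)·(-0.75) + (-2)·(-0.75) + (0)·(0.25) + (4)·(1.25)) / 3 = 8/3 = 2.6667
  s[V,V] = ((-3.25)·(-3.25) + (0.75)·(0.75) + (0.75)·(0.75) + (1.75)·(1.75)) / 3 = 14.75/3 = 4.9167
  s[V,W] = ((-3.25)·(-0.75) + (0.75)·(-0.75) + (0.75)·(0.25) + (1.75)·(1.25)) / 3 = 4.25/3 = 1.4167
  s[W,W] = ((-0.75)·(-0.75) + (-0.75)·(-0.75) + (0.25)·(0.25) + (1.25)·(1.25)) / 3 = 2.75/3 = 0.9167
  Sample standard deviations s_i = √(s[i,i]):
  s(U) = √(8) = 2.8284
  s(V) = √(4.9167) = 2.2174
  s(W) = √(0.9167) = 0.9574

Step 3 — r_{ij} = s_{ij} / (s_i · s_j):
  r[U,U] = 1 (diagonal).
  r[U,V] = 4 / (2.8284 · 2.2174) = 4 / 6.2716 = 0.6378
  r[U,W] = 2.6667 / (2.8284 · 0.9574) = 2.6667 / 2.708 = 0.9847
  r[V,V] = 1 (diagonal).
  r[V,W] = 1.4167 / (2.2174 · 0.9574) = 1.4167 / 2.123 = 0.6673
  r[W,W] = 1 (diagonal).

R is symmetric with unit diagonal. Assembling:

R = [[1, 0.6378, 0.9847],
 [0.6378, 1, 0.6673],
 [0.9847, 0.6673, 1]]


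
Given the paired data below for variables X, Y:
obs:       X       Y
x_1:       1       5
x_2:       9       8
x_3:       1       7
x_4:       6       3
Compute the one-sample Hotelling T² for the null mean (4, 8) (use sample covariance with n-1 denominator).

Step 1 — sample mean vector:
  mean(X) = (1 + 9 + 1 + 6) / 4 = 17/4 = 4.25
  mean(Y) = (5 + 8 + 7 + 3) / 4 = 23/4 = 5.75
  x̄ = (4.25, 5.75),  deviation x̄ - mu_0 = (4.25, 5.75) - (4, 8) = (0.25, -2.25).

Step 2 — sample covariance matrix, S[i,j] = (1/(n-1)) · Σ_k (x_{k,i} - mean_i) · (x_{k,j} - mean_j), divisor n-1 = 3:
  S[X,X] = ((-3.25)·(-3.25) + (4.75)·(4.75) + (-3.25)·(-3.25) + (1.75)·(1.75)) / 3 = 46.75/3 = 15.5833
  S[X,Y] = ((-3.25)·(-0.75) + (4.75)·(2.25) + (-3.25)·(1.25) + (1.75)·(-2.75)) / 3 = 4.25/3 = 1.4167
  S[Y,Y] = ((-0.75)·(-0.75) + (2.25)·(2.25) + (1.25)·(1.25) + (-2.75)·(-2.75)) / 3 = 14.75/3 = 4.9167
  S = [[15.5833, 1.4167],
 [1.4167, 4.9167]].

Step 3 — invert S. det(S) = 15.5833·4.9167 - (1.4167)² = 74.6111.
  S^{-1} = (1/det) · [[d, -b], [-b, a]] = [[0.0659, -0.019],
 [-0.019, 0.2089]].

Step 4 — quadratic form (x̄ - mu_0)^T · S^{-1} · (x̄ - mu_0):
  S^{-1} · (x̄ - mu_0) = (0.0592, -0.4747),
  (x̄ - mu_0)^T · [...] = (0.25)·(0.0592) + (-2.25)·(-0.4747) = 1.0828.

Step 5 — scale by n: T² = 4 · 1.0828 = 4.3313.

T² ≈ 4.3313


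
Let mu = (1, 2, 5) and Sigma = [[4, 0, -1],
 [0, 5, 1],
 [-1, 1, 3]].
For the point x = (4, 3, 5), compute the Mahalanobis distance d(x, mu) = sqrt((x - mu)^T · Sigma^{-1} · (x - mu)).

Step 1 — centre the observation: (x - mu) = (3, 1, 0).

Step 2 — invert Sigma (cofactor / det for 3×3, or solve directly):
  Sigma^{-1} = [[0.2745, -0.0196, 0.098],
 [-0.0196, 0.2157, -0.0784],
 [0.098, -0.0784, 0.3922]].

Step 3 — form the quadratic (x - mu)^T · Sigma^{-1} · (x - mu):
  Sigma^{-1} · (x - mu) = (0.8039, 0.1569, 0.2157).
  (x - mu)^T · [Sigma^{-1} · (x - mu)] = (3)·(0.8039) + (1)·(0.1569) + (0)·(0.2157) = 2.5686.

Step 4 — take square root: d = √(2.5686) ≈ 1.6027.

d(x, mu) = √(2.5686) ≈ 1.6027


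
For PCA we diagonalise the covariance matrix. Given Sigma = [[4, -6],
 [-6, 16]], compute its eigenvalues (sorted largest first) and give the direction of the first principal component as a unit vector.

Step 1 — characteristic polynomial of 2×2 Sigma:
  det(Sigma - λI) = λ² - trace · λ + det = 0.
  trace = 4 + 16 = 20, det = 4·16 - (-6)² = 28.
Step 2 — discriminant:
  Δ = trace² - 4·det = 400 - 112 = 288.
Step 3 — eigenvalues:
  λ = (trace ± √Δ)/2 = (20 ± 16.9706)/2,
  λ_1 = 18.4853,  λ_2 = 1.5147.

Step 4 — unit eigenvector for λ_1: solve (Sigma - λ_1 I)v = 0. First row:
  (4 - 18.4853)·v_x + (-6)·v_y = 0, i.e. (-14.4853)·v_x + (-6)·v_y = 0,
  so v ∝ (b, λ_1 - a) = (-6, 14.4853); multiply by -1 so the first entry is positive: u = (6, -14.4853).
  ||u|| = √((6)² + (-14.4853)²) = √(245.8234) ≈ 15.6788,
  v_1 = u/||u|| ≈ (0.3827, -0.9239) (||v_1|| = 1).

λ_1 = 18.4853,  λ_2 = 1.5147;  v_1 ≈ (0.3827, -0.9239)


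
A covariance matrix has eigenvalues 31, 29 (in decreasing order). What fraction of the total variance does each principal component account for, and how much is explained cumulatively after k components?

Step 1 — total variance = trace(Sigma) = Σ λ_i = 31 + 29 = 60.

Step 2 — fraction explained by component i = λ_i / Σ λ:
  PC1: 31/60 = 0.5167
  PC2: 29/60 = 0.4833

Step 3 — cumulative fraction after k components = (λ_1 + ... + λ_k) / Σ λ:
  k = 1: 31/60 = 0.5167
  k = 2: (31 + 29)/60 = 60/60 = 1

Summary (fraction, with percent):

explained: PC1 0.5167 (51.67%), PC2 0.4833 (48.33%);  cumulative: 0.5167, 1


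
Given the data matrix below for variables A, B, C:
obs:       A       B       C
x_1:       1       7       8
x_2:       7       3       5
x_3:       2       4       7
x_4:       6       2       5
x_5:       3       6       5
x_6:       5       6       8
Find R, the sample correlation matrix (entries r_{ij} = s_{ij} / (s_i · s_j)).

Step 1 — column means:
  mean(A) = (1 + 7 + 2 + 6 + 3 + 5) / 6 = 24/6 = 4
  mean(B) = (7 + 3 + 4 + 2 + 6 + 6) / 6 = 28/6 = 4.6667
  mean(C) = (8 + 5 + 7 + 5 + 5 + 8) / 6 = 38/6 = 6.3333

Step 2 — sample variances and covariances s[i,j] = (1/(n-1)) · Σ_k (x_{k,i} - mean_i) · (x_{k,j} - mean_j), with n-1 = 5:
  s[A,A] = ((-3)·(-3) + (3)·(3) + (-2)·(-2) + (2)·(2) + (-1)·(-1) + (1)·(1)) / 5 = 28/5 = 5.6
  s[A,B] = ((-3)·(2.3333) + (3)·(-1.6667) + (-2)·(-0.6667) + (2)·(-2.6667) + (-1)·(1.3333) + (1)·(1.3333)) / 5 = -16/5 = -3.2
  s[A,C] = ((-3)·(1.6667) + (3)·(-1.3333) + (-2)·(0.6667) + (2)·(-1.3333) + (-1)·(-1.3333) + (1)·(1.6667)) / 5 = -10/5 = -2
  s[B,B] = ((2.3333)·(2.3333) + (-1.6667)·(-1.6667) + (-0.6667)·(-0.6667) + (-2.6667)·(-2.6667) + (1.3333)·(1.3333) + (1.3333)·(1.3333)) / 5 = 19.3333/5 = 3.8667
  s[B,C] = ((2.3333)·(1.6667) + (-1.6667)·(-1.3333) + (-0.6667)·(0.6667) + (-2.6667)·(-1.3333) + (1.3333)·(-1.3333) + (1.3333)·(1.6667)) / 5 = 9.6667/5 = 1.9333
  s[C,C] = ((1.6667)·(1.6667) + (-1.3333)·(-1.3333) + (0.6667)·(0.6667) + (-1.3333)·(-1.3333) + (-1.3333)·(-1.3333) + (1.6667)·(1.6667)) / 5 = 11.3333/5 = 2.2667
  Sample standard deviations s_i = √(s[i,i]):
  s(A) = √(5.6) = 2.3664
  s(B) = √(3.8667) = 1.9664
  s(C) = √(2.2667) = 1.5055

Step 3 — r_{ij} = s_{ij} / (s_i · s_j):
  r[A,A] = 1 (diagonal).
  r[A,B] = -3.2 / (2.3664 · 1.9664) = -3.2 / 4.6533 = -0.6877
  r[A,C] = -2 / (2.3664 · 1.5055) = -2 / 3.5628 = -0.5614
  r[B,B] = 1 (diagonal).
  r[B,C] = 1.9333 / (1.9664 · 1.5055) = 1.9333 / 2.9605 = 0.653
  r[C,C] = 1 (diagonal).

R is symmetric with unit diagonal. Assembling:

R = [[1, -0.6877, -0.5614],
 [-0.6877, 1, 0.653],
 [-0.5614, 0.653, 1]]


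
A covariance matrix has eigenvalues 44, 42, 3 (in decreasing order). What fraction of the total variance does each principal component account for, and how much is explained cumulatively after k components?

Step 1 — total variance = trace(Sigma) = Σ λ_i = 44 + 42 + 3 = 89.

Step 2 — fraction explained by component i = λ_i / Σ λ:
  PC1: 44/89 = 0.4944
  PC2: 42/89 = 0.4719
  PC3: 3/89 = 0.0337

Step 3 — cumulative fraction after k components = (λ_1 + ... + λ_k) / Σ λ:
  k = 1: 44/89 = 0.4944
  k = 2: (44 + 42)/89 = 86/89 = 0.9663
  k = 3: (44 + 42 + 3)/89 = 89/89 = 1

Summary (fraction, with percent):

explained: PC1 0.4944 (49.44%), PC2 0.4719 (47.19%), PC3 0.0337 (3.37%);  cumulative: 0.4944, 0.9663, 1


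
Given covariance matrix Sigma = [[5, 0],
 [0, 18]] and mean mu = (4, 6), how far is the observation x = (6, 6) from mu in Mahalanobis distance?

Step 1 — centre the observation: (x - mu) = (2, 0).

Step 2 — invert Sigma. det(Sigma) = 5·18 - (0)² = 90.
  Sigma^{-1} = (1/det) · [[d, -b], [-b, a]] = [[0.2, 0],
 [0, 0.0556]].

Step 3 — form the quadratic (x - mu)^T · Sigma^{-1} · (x - mu):
  Sigma^{-1} · (x - mu) = (0.4, 0).
  (x - mu)^T · [Sigma^{-1} · (x - mu)] = (2)·(0.4) + (0)·(0) = 0.8.

Step 4 — take square root: d = √(0.8) ≈ 0.8944.

d(x, mu) = √(0.8) ≈ 0.8944


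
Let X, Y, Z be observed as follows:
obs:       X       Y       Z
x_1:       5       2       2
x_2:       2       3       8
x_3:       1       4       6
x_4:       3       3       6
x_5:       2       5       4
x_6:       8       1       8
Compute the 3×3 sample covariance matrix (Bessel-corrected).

Step 1 — column means:
  mean(X) = (5 + 2 + 1 + 3 + 2 + 8) / 6 = 21/6 = 3.5
  mean(Y) = (2 + 3 + 4 + 3 + 5 + 1) / 6 = 18/6 = 3
  mean(Z) = (2 + 8 + 6 + 6 + 4 + 8) / 6 = 34/6 = 5.6667

Step 2 — sample covariance S[i,j] = (1/(n-1)) · Σ_k (x_{k,i} - mean_i) · (x_{k,j} - mean_j), with n-1 = 5.
  S[X,X] = ((1.5)·(1.5) + (-1.5)·(-1.5) + (-2.5)·(-2.5) + (-0.5)·(-0.5) + (-1.5)·(-1.5) + (4.5)·(4.5)) / 5 = 33.5/5 = 6.7
  S[X,Y] = ((1.5)·(-1) + (-1.5)·(0) + (-2.5)·(1) + (-0.5)·(0) + (-1.5)·(2) + (4.5)·(-2)) / 5 = -16/5 = -3.2
  S[X,Z] = ((1.5)·(-3.6667) + (-1.5)·(2.3333) + (-2.5)·(0.3333) + (-0.5)·(0.3333) + (-1.5)·(-1.6667) + (4.5)·(2.3333)) / 5 = 3/5 = 0.6
  S[Y,Y] = ((-1)·(-1) + (0)·(0) + (1)·(1) + (0)·(0) + (2)·(2) + (-2)·(-2)) / 5 = 10/5 = 2
  S[Y,Z] = ((-1)·(-3.6667) + (0)·(2.3333) + (1)·(0.3333) + (0)·(0.3333) + (2)·(-1.6667) + (-2)·(2.3333)) / 5 = -4/5 = -0.8
  S[Z,Z] = ((-3.6667)·(-3.6667) + (2.3333)·(2.3333) + (0.3333)·(0.3333) + (0.3333)·(0.3333) + (-1.6667)·(-1.6667) + (2.3333)·(2.3333)) / 5 = 27.3333/5 = 5.4667

S is symmetric (S[j,i] = S[i,j]). Assembling:

S = [[6.7, -3.2, 0.6],
 [-3.2, 2, -0.8],
 [0.6, -0.8, 5.4667]]


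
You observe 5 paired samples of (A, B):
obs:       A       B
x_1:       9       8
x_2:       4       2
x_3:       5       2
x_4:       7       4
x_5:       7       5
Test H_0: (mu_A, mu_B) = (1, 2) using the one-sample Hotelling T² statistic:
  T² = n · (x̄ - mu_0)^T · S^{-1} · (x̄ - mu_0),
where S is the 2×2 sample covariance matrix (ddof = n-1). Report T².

Step 1 — sample mean vector:
  mean(A) = (9 + 4 + 5 + 7 + 7) / 5 = 32/5 = 6.4
  mean(B) = (8 + 2 + 2 + 4 + 5) / 5 = 21/5 = 4.2
  x̄ = (6.4, 4.2),  deviation x̄ - mu_0 = (6.4, 4.2) - (1, 2) = (5.4, 2.2).

Step 2 — sample covariance matrix, S[i,j] = (1/(n-1)) · Σ_k (x_{k,i} - mean_i) · (x_{k,j} - mean_j), divisor n-1 = 4:
  S[A,A] = ((2.6)·(2.6) + (-2.4)·(-2.4) + (-1.4)·(-1.4) + (0.6)·(0.6) + (0.6)·(0.6)) / 4 = 15.2/4 = 3.8
  S[A,B] = ((2.6)·(3.8) + (-2.4)·(-2.2) + (-1.4)·(-2.2) + (0.6)·(-0.2) + (0.6)·(0.8)) / 4 = 18.6/4 = 4.65
  S[B,B] = ((3.8)·(3.8) + (-2.2)·(-2.2) + (-2.2)·(-2.2) + (-0.2)·(-0.2) + (0.8)·(0.8)) / 4 = 24.8/4 = 6.2
  S = [[3.8, 4.65],
 [4.65, 6.2]].

Step 3 — invert S. det(S) = 3.8·6.2 - (4.65)² = 1.9375.
  S^{-1} = (1/det) · [[d, -b], [-b, a]] = [[3.2, -2.4],
 [-2.4, 1.9613]].

Step 4 — quadratic form (x̄ - mu_0)^T · S^{-1} · (x̄ - mu_0):
  S^{-1} · (x̄ - mu_0) = (12, -8.6452),
  (x̄ - mu_0)^T · [...] = (5.4)·(12) + (2.2)·(-8.6452) = 45.7806.

Step 5 — scale by n: T² = 5 · 45.7806 = 228.9032.

T² ≈ 228.9032


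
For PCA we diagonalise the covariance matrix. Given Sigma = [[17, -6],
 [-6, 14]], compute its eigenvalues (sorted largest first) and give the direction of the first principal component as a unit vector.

Step 1 — characteristic polynomial of 2×2 Sigma:
  det(Sigma - λI) = λ² - trace · λ + det = 0.
  trace = 17 + 14 = 31, det = 17·14 - (-6)² = 202.
Step 2 — discriminant:
  Δ = trace² - 4·det = 961 - 808 = 153.
Step 3 — eigenvalues:
  λ = (trace ± √Δ)/2 = (31 ± 12.3693)/2,
  λ_1 = 21.6847,  λ_2 = 9.3153.

Step 4 — unit eigenvector for λ_1: solve (Sigma - λ_1 I)v = 0. First row:
  (17 - 21.6847)·v_x + (-6)·v_y = 0, i.e. (-4.6847)·v_x + (-6)·v_y = 0,
  so v ∝ (b, λ_1 - a) = (-6, 4.6847); multiply by -1 so the first entry is positive: u = (6, -4.6847).
  ||u|| = √((6)² + (-4.6847)²) = √(57.946) ≈ 7.6122,
  v_1 = u/||u|| ≈ (0.7882, -0.6154) (||v_1|| = 1).

λ_1 = 21.6847,  λ_2 = 9.3153;  v_1 ≈ (0.7882, -0.6154)


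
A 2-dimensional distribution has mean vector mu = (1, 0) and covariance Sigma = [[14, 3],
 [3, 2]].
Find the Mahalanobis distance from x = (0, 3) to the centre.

Step 1 — centre the observation: (x - mu) = (-1, 3).

Step 2 — invert Sigma. det(Sigma) = 14·2 - (3)² = 19.
  Sigma^{-1} = (1/det) · [[d, -b], [-b, a]] = [[0.1053, -0.1579],
 [-0.1579, 0.7368]].

Step 3 — form the quadratic (x - mu)^T · Sigma^{-1} · (x - mu):
  Sigma^{-1} · (x - mu) = (-0.5789, 2.3684).
  (x - mu)^T · [Sigma^{-1} · (x - mu)] = (-1)·(-0.5789) + (3)·(2.3684) = 7.6842.

Step 4 — take square root: d = √(7.6842) ≈ 2.772.

d(x, mu) = √(7.6842) ≈ 2.772


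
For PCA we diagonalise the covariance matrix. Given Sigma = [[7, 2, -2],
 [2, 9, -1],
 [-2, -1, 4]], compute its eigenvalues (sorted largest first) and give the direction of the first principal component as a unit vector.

Step 1 — characteristic polynomial p(λ) = det(λI - Sigma) = λ³ - tr·λ² + c_1·λ - det, where tr = trace, c_1 = sum of the principal 2×2 minors, det = det(Sigma):
  tr = 7 + 9 + 4 = 20,
  c_1 = (7·9 - (2)²) + (7·4 - (-2)²) + (9·4 - (-1)²) = 59 + 24 + 35 = 118,
  det = 7·(9·4 - (-1)²) - (2)·((2)·4 - (-1)·(-2)) + (-2)·((2)·(-1) - 9·(-2)) = 7·(35) - (2)·(6) + (-2)·(16) = 201.
  So p(λ) = λ³ - 20λ² + 118λ - 201.
Step 2 — look for an integer root (rational root theorem: any rational root is an integer divisor of 201). Testing λ = 3:
  p(3) = 27 - 180 + 354 - 201 = 0  ✓
  Dividing out (λ - 3): p(λ) = (λ - 3)(λ² - 17λ + 67).
Step 3 — remaining eigenvalues from the quadratic λ² - 17λ + 67 = 0:
  Δ = 17² - 4·67 = 289 - 268 = 21,  λ = (17 ± √21)/2 = (17 ± 4.5826)/2 ≈ 10.7913 or 6.2087.
  Sorted: λ_1 = 10.7913,  λ_2 = 6.2087,  λ_3 = 3  (check: sum = 20 = tr ✓).

Step 4 — unit eigenvector for λ_1 ≈ 10.7913: v spans the null space of (Sigma - λ_1 I), whose rows are
  r_1 = (-3.7913, 2, -2),  r_2 = (2, -1.7913, -1),  r_3 = (-2, -1, -6.7913).
  v is orthogonal to every row, so take v ∝ r_1 × r_2 = ((2)·(-1) - (-2)·(-1.7913), (-2)·(2) - (-3.7913)·(-1), (-3.7913)·(-1.7913) - (2)·(2)) ≈ (-5.5826, -7.7913, 2.7913).
  Rescale (multiply by -1 so the first nonzero entry is positive): u = (5.5826, 7.7913, -2.7913).
  ||u|| = √((5.5826)² + (7.7913)² + (-2.7913)²) = √(99.6606) ≈ 9.983,  v_1 = u/||u|| ≈ (0.5592, 0.7805, -0.2796) (||v_1|| = 1).

λ_1 = 10.7913,  λ_2 = 6.2087,  λ_3 = 3;  v_1 ≈ (0.5592, 0.7805, -0.2796)


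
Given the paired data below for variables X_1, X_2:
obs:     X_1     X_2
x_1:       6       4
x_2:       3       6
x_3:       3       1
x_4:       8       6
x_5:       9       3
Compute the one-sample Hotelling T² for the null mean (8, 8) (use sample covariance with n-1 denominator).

Step 1 — sample mean vector:
  mean(X_1) = (6 + 3 + 3 + 8 + 9) / 5 = 29/5 = 5.8
  mean(X_2) = (4 + 6 + 1 + 6 + 3) / 5 = 20/5 = 4
  x̄ = (5.8, 4),  deviation x̄ - mu_0 = (5.8, 4) - (8, 8) = (-2.2, -4).

Step 2 — sample covariance matrix, S[i,j] = (1/(n-1)) · Σ_k (x_{k,i} - mean_i) · (x_{k,j} - mean_j), divisor n-1 = 4:
  S[X_1,X_1] = ((0.2)·(0.2) + (-2.8)·(-2.8) + (-2.8)·(-2.8) + (2.2)·(2.2) + (3.2)·(3.2)) / 4 = 30.8/4 = 7.7
  S[X_1,X_2] = ((0.2)·(0) + (-2.8)·(2) + (-2.8)·(-3) + (2.2)·(2) + (3.2)·(-1)) / 4 = 4/4 = 1
  S[X_2,X_2] = ((0)·(0) + (2)·(2) + (-3)·(-3) + (2)·(2) + (-1)·(-1)) / 4 = 18/4 = 4.5
  S = [[7.7, 1],
 [1, 4.5]].

Step 3 — invert S. det(S) = 7.7·4.5 - (1)² = 33.65.
  S^{-1} = (1/det) · [[d, -b], [-b, a]] = [[0.1337, -0.0297],
 [-0.0297, 0.2288]].

Step 4 — quadratic form (x̄ - mu_0)^T · S^{-1} · (x̄ - mu_0):
  S^{-1} · (x̄ - mu_0) = (-0.1753, -0.8499),
  (x̄ - mu_0)^T · [...] = (-2.2)·(-0.1753) + (-4)·(-0.8499) = 3.7854.

Step 5 — scale by n: T² = 5 · 3.7854 = 18.9272.

T² ≈ 18.9272


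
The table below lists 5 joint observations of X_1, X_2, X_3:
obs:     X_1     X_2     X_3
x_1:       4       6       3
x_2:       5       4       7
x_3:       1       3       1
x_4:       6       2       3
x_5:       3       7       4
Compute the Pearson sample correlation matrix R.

Step 1 — column means:
  mean(X_1) = (4 + 5 + 1 + 6 + 3) / 5 = 19/5 = 3.8
  mean(X_2) = (6 + 4 + 3 + 2 + 7) / 5 = 22/5 = 4.4
  mean(X_3) = (3 + 7 + 1 + 3 + 4) / 5 = 18/5 = 3.6

Step 2 — sample variances and covariances s[i,j] = (1/(n-1)) · Σ_k (x_{k,i} - mean_i) · (x_{k,j} - mean_j), with n-1 = 4:
  s[X_1,X_1] = ((0.2)·(0.2) + (1.2)·(1.2) + (-2.8)·(-2.8) + (2.2)·(2.2) + (-0.8)·(-0.8)) / 4 = 14.8/4 = 3.7
  s[X_1,X_2] = ((0.2)·(1.6) + (1.2)·(-0.4) + (-2.8)·(-1.4) + (2.2)·(-2.4) + (-0.8)·(2.6)) / 4 = -3.6/4 = -0.9
  s[X_1,X_3] = ((0.2)·(-0.6) + (1.2)·(3.4) + (-2.8)·(-2.6) + (2.2)·(-0.6) + (-0.8)·(0.4)) / 4 = 9.6/4 = 2.4
  s[X_2,X_2] = ((1.6)·(1.6) + (-0.4)·(-0.4) + (-1.4)·(-1.4) + (-2.4)·(-2.4) + (2.6)·(2.6)) / 4 = 17.2/4 = 4.3
  s[X_2,X_3] = ((1.6)·(-0.6) + (-0.4)·(3.4) + (-1.4)·(-2.6) + (-2.4)·(-0.6) + (2.6)·(0.4)) / 4 = 3.8/4 = 0.95
  s[X_3,X_3] = ((-0.6)·(-0.6) + (3.4)·(3.4) + (-2.6)·(-2.6) + (-0.6)·(-0.6) + (0.4)·(0.4)) / 4 = 19.2/4 = 4.8
  Sample standard deviations s_i = √(s[i,i]):
  s(X_1) = √(3.7) = 1.9235
  s(X_2) = √(4.3) = 2.0736
  s(X_3) = √(4.8) = 2.1909

Step 3 — r_{ij} = s_{ij} / (s_i · s_j):
  r[X_1,X_1] = 1 (diagonal).
  r[X_1,X_2] = -0.9 / (1.9235 · 2.0736) = -0.9 / 3.9887 = -0.2256
  r[X_1,X_3] = 2.4 / (1.9235 · 2.1909) = 2.4 / 4.2143 = 0.5695
  r[X_2,X_2] = 1 (diagonal).
  r[X_2,X_3] = 0.95 / (2.0736 · 2.1909) = 0.95 / 4.5431 = 0.2091
  r[X_3,X_3] = 1 (diagonal).

R is symmetric with unit diagonal. Assembling:

R = [[1, -0.2256, 0.5695],
 [-0.2256, 1, 0.2091],
 [0.5695, 0.2091, 1]]


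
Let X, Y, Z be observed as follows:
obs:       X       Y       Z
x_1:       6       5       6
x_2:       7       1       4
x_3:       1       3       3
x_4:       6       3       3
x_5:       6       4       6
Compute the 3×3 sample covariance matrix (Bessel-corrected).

Step 1 — column means:
  mean(X) = (6 + 7 + 1 + 6 + 6) / 5 = 26/5 = 5.2
  mean(Y) = (5 + 1 + 3 + 3 + 4) / 5 = 16/5 = 3.2
  mean(Z) = (6 + 4 + 3 + 3 + 6) / 5 = 22/5 = 4.4

Step 2 — sample covariance S[i,j] = (1/(n-1)) · Σ_k (x_{k,i} - mean_i) · (x_{k,j} - mean_j), with n-1 = 4.
  S[X,X] = ((0.8)·(0.8) + (1.8)·(1.8) + (-4.2)·(-4.2) + (0.8)·(0.8) + (0.8)·(0.8)) / 4 = 22.8/4 = 5.7
  S[X,Y] = ((0.8)·(1.8) + (1.8)·(-2.2) + (-4.2)·(-0.2) + (0.8)·(-0.2) + (0.8)·(0.8)) / 4 = -1.2/4 = -0.3
  S[X,Z] = ((0.8)·(1.6) + (1.8)·(-0.4) + (-4.2)·(-1.4) + (0.8)·(-1.4) + (0.8)·(1.6)) / 4 = 6.6/4 = 1.65
  S[Y,Y] = ((1.8)·(1.8) + (-2.2)·(-2.2) + (-0.2)·(-0.2) + (-0.2)·(-0.2) + (0.8)·(0.8)) / 4 = 8.8/4 = 2.2
  S[Y,Z] = ((1.8)·(1.6) + (-2.2)·(-0.4) + (-0.2)·(-1.4) + (-0.2)·(-1.4) + (0.8)·(1.6)) / 4 = 5.6/4 = 1.4
  S[Z,Z] = ((1.6)·(1.6) + (-0.4)·(-0.4) + (-1.4)·(-1.4) + (-1.4)·(-1.4) + (1.6)·(1.6)) / 4 = 9.2/4 = 2.3

S is symmetric (S[j,i] = S[i,j]). Assembling:

S = [[5.7, -0.3, 1.65],
 [-0.3, 2.2, 1.4],
 [1.65, 1.4, 2.3]]


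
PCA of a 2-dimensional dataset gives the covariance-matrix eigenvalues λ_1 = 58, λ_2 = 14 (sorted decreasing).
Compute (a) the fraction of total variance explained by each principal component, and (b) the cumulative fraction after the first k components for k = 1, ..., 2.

Step 1 — total variance = trace(Sigma) = Σ λ_i = 58 + 14 = 72.

Step 2 — fraction explained by component i = λ_i / Σ λ:
  PC1: 58/72 = 0.8056
  PC2: 14/72 = 0.1944

Step 3 — cumulative fraction after k components = (λ_1 + ... + λ_k) / Σ λ:
  k = 1: 58/72 = 0.8056
  k = 2: (58 + 14)/72 = 72/72 = 1

Summary (fraction, with percent):

explained: PC1 0.8056 (80.56%), PC2 0.1944 (19.44%);  cumulative: 0.8056, 1


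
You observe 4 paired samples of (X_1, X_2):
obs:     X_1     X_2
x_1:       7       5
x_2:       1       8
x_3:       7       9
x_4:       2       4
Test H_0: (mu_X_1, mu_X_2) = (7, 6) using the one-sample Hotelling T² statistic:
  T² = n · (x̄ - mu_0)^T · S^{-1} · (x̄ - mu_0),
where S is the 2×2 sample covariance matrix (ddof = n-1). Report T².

Step 1 — sample mean vector:
  mean(X_1) = (7 + 1 + 7 + 2) / 4 = 17/4 = 4.25
  mean(X_2) = (5 + 8 + 9 + 4) / 4 = 26/4 = 6.5
  x̄ = (4.25, 6.5),  deviation x̄ - mu_0 = (4.25, 6.5) - (7, 6) = (-2.75, 0.5).

Step 2 — sample covariance matrix, S[i,j] = (1/(n-1)) · Σ_k (x_{k,i} - mean_i) · (x_{k,j} - mean_j), divisor n-1 = 3:
  S[X_1,X_1] = ((2.75)·(2.75) + (-3.25)·(-3.25) + (2.75)·(2.75) + (-2.25)·(-2.25)) / 3 = 30.75/3 = 10.25
  S[X_1,X_2] = ((2.75)·(-1.5) + (-3.25)·(1.5) + (2.75)·(2.5) + (-2.25)·(-2.5)) / 3 = 3.5/3 = 1.1667
  S[X_2,X_2] = ((-1.5)·(-1.5) + (1.5)·(1.5) + (2.5)·(2.5) + (-2.5)·(-2.5)) / 3 = 17/3 = 5.6667
  S = [[10.25, 1.1667],
 [1.1667, 5.6667]].

Step 3 — invert S. det(S) = 10.25·5.6667 - (1.1667)² = 56.7222.
  S^{-1} = (1/det) · [[d, -b], [-b, a]] = [[0.0999, -0.0206],
 [-0.0206, 0.1807]].

Step 4 — quadratic form (x̄ - mu_0)^T · S^{-1} · (x̄ - mu_0):
  S^{-1} · (x̄ - mu_0) = (-0.285, 0.1469),
  (x̄ - mu_0)^T · [...] = (-2.75)·(-0.285) + (0.5)·(0.1469) = 0.8572.

Step 5 — scale by n: T² = 4 · 0.8572 = 3.429.

T² ≈ 3.429


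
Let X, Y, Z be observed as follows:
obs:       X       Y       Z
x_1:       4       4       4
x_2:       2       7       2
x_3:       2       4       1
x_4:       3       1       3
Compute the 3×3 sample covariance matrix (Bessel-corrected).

Step 1 — column means:
  mean(X) = (4 + 2 + 2 + 3) / 4 = 11/4 = 2.75
  mean(Y) = (4 + 7 + 4 + 1) / 4 = 16/4 = 4
  mean(Z) = (4 + 2 + 1 + 3) / 4 = 10/4 = 2.5

Step 2 — sample covariance S[i,j] = (1/(n-1)) · Σ_k (x_{k,i} - mean_i) · (x_{k,j} - mean_j), with n-1 = 3.
  S[X,X] = ((1.25)·(1.25) + (-0.75)·(-0.75) + (-0.75)·(-0.75) + (0.25)·(0.25)) / 3 = 2.75/3 = 0.9167
  S[X,Y] = ((1.25)·(0) + (-0.75)·(3) + (-0.75)·(0) + (0.25)·(-3)) / 3 = -3/3 = -1
  S[X,Z] = ((1.25)·(1.5) + (-0.75)·(-0.5) + (-0.75)·(-1.5) + (0.25)·(0.5)) / 3 = 3.5/3 = 1.1667
  S[Y,Y] = ((0)·(0) + (3)·(3) + (0)·(0) + (-3)·(-3)) / 3 = 18/3 = 6
  S[Y,Z] = ((0)·(1.5) + (3)·(-0.5) + (0)·(-1.5) + (-3)·(0.5)) / 3 = -3/3 = -1
  S[Z,Z] = ((1.5)·(1.5) + (-0.5)·(-0.5) + (-1.5)·(-1.5) + (0.5)·(0.5)) / 3 = 5/3 = 1.6667

S is symmetric (S[j,i] = S[i,j]). Assembling:

S = [[0.9167, -1, 1.1667],
 [-1, 6, -1],
 [1.1667, -1, 1.6667]]


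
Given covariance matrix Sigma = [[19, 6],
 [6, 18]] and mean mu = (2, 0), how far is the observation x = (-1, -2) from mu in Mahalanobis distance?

Step 1 — centre the observation: (x - mu) = (-3, -2).

Step 2 — invert Sigma. det(Sigma) = 19·18 - (6)² = 306.
  Sigma^{-1} = (1/det) · [[d, -b], [-b, a]] = [[0.0588, -0.0196],
 [-0.0196, 0.0621]].

Step 3 — form the quadratic (x - mu)^T · Sigma^{-1} · (x - mu):
  Sigma^{-1} · (x - mu) = (-0.1373, -0.0654).
  (x - mu)^T · [Sigma^{-1} · (x - mu)] = (-3)·(-0.1373) + (-2)·(-0.0654) = 0.5425.

Step 4 — take square root: d = √(0.5425) ≈ 0.7365.

d(x, mu) = √(0.5425) ≈ 0.7365


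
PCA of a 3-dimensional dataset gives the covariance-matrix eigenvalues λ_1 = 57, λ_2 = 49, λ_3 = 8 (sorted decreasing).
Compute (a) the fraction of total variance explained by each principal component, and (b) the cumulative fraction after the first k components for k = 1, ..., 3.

Step 1 — total variance = trace(Sigma) = Σ λ_i = 57 + 49 + 8 = 114.

Step 2 — fraction explained by component i = λ_i / Σ λ:
  PC1: 57/114 = 0.5
  PC2: 49/114 = 0.4298
  PC3: 8/114 = 0.0702

Step 3 — cumulative fraction after k components = (λ_1 + ... + λ_k) / Σ λ:
  k = 1: 57/114 = 0.5
  k = 2: (57 + 49)/114 = 106/114 = 0.9298
  k = 3: (57 + 49 + 8)/114 = 114/114 = 1

Summary (fraction, with percent):

explained: PC1 0.5 (50%), PC2 0.4298 (42.98%), PC3 0.0702 (7.02%);  cumulative: 0.5, 0.9298, 1


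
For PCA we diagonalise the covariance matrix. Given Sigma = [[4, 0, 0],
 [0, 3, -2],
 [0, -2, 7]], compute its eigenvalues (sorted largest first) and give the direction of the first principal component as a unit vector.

Step 1 — characteristic polynomial p(λ) = det(λI - Sigma) = λ³ - tr·λ² + c_1·λ - det, where tr = trace, c_1 = sum of the principal 2×2 minors, det = det(Sigma):
  tr = 4 + 3 + 7 = 14,
  c_1 = (4·3 - (0)²) + (4·7 - (0)²) + (3·7 - (-2)²) = 12 + 28 + 17 = 57,
  det = 4·(3·7 - (-2)²) - (0)·((0)·7 - (-2)·(0)) + (0)·((0)·(-2) - 3·(0)) = 4·(17) - (0)·(0) + (0)·(0) = 68.
  So p(λ) = λ³ - 14λ² + 57λ - 68.
Step 2 — look for an integer root (rational root theorem: any rational root is an integer divisor of 68). Testing λ = 4:
  p(4) = 64 - 224 + 228 - 68 = 0  ✓
  Dividing out (λ - 4): p(λ) = (λ - 4)(λ² - 10λ + 17).
Step 3 — remaining eigenvalues from the quadratic λ² - 10λ + 17 = 0:
  Δ = 10² - 4·17 = 100 - 68 = 32,  λ = (10 ± √32)/2 = (10 ± 5.6569)/2 ≈ 7.8284 or 2.1716.
  Sorted: λ_1 = 7.8284,  λ_2 = 4,  λ_3 = 2.1716  (check: sum = 14 = tr ✓).

Step 4 — unit eigenvector for λ_1 ≈ 7.8284: v spans the null space of (Sigma - λ_1 I), whose rows are
  r_1 = (-3.8284, 0, 0),  r_2 = (0, -4.8284, -2),  r_3 = (0, -2, -0.8284).
  v is orthogonal to every row, so take v ∝ r_1 × r_2 = ((0)·(-2) - (0)·(-4.8284), (0)·(0) - (-3.8284)·(-2), (-3.8284)·(-4.8284) - (0)·(0)) ≈ (0, -7.6569, 18.4853).
  Rescale (multiply by -1 so the first nonzero entry is positive): u = (0, 7.6569, -18.4853).
  ||u|| = √((0)² + (7.6569)² + (-18.4853)²) = √(400.333) ≈ 20.0083,  v_1 = u/||u|| ≈ (0, 0.3827, -0.9239) (||v_1|| = 1).

λ_1 = 7.8284,  λ_2 = 4,  λ_3 = 2.1716;  v_1 ≈ (0, 0.3827, -0.9239)


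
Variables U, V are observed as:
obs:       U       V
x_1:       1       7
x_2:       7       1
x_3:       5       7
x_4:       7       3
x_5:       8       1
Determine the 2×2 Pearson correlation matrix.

Step 1 — column means:
  mean(U) = (1 + 7 + 5 + 7 + 8) / 5 = 28/5 = 5.6
  mean(V) = (7 + 1 + 7 + 3 + 1) / 5 = 19/5 = 3.8

Step 2 — sample variances and covariances s[i,j] = (1/(n-1)) · Σ_k (x_{k,i} - mean_i) · (x_{k,j} - mean_j), with n-1 = 4:
  s[U,U] = ((-4.6)·(-4.6) + (1.4)·(1.4) + (-0.6)·(-0.6) + (1.4)·(1.4) + (2.4)·(2.4)) / 4 = 31.2/4 = 7.8
  s[U,V] = ((-4.6)·(3.2) + (1.4)·(-2.8) + (-0.6)·(3.2) + (1.4)·(-0.8) + (2.4)·(-2.8)) / 4 = -28.4/4 = -7.1
  s[V,V] = ((3.2)·(3.2) + (-2.8)·(-2.8) + (3.2)·(3.2) + (-0.8)·(-0.8) + (-2.8)·(-2.8)) / 4 = 36.8/4 = 9.2
  Sample standard deviations s_i = √(s[i,i]):
  s(U) = √(7.8) = 2.7928
  s(V) = √(9.2) = 3.0332

Step 3 — r_{ij} = s_{ij} / (s_i · s_j):
  r[U,U] = 1 (diagonal).
  r[U,V] = -7.1 / (2.7928 · 3.0332) = -7.1 / 8.4711 = -0.8381
  r[V,V] = 1 (diagonal).

R is symmetric with unit diagonal. Assembling:

R = [[1, -0.8381],
 [-0.8381, 1]]


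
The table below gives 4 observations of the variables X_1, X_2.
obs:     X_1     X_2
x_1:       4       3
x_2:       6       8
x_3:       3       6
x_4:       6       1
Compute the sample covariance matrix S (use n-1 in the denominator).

Step 1 — column means:
  mean(X_1) = (4 + 6 + 3 + 6) / 4 = 19/4 = 4.75
  mean(X_2) = (3 + 8 + 6 + 1) / 4 = 18/4 = 4.5

Step 2 — sample covariance S[i,j] = (1/(n-1)) · Σ_k (x_{k,i} - mean_i) · (x_{k,j} - mean_j), with n-1 = 3.
  S[X_1,X_1] = ((-0.75)·(-0.75) + (1.25)·(1.25) + (-1.75)·(-1.75) + (1.25)·(1.25)) / 3 = 6.75/3 = 2.25
  S[X_1,X_2] = ((-0.75)·(-1.5) + (1.25)·(3.5) + (-1.75)·(1.5) + (1.25)·(-3.5)) / 3 = -1.5/3 = -0.5
  S[X_2,X_2] = ((-1.5)·(-1.5) + (3.5)·(3.5) + (1.5)·(1.5) + (-3.5)·(-3.5)) / 3 = 29/3 = 9.6667

S is symmetric (S[j,i] = S[i,j]). Assembling:

S = [[2.25, -0.5],
 [-0.5, 9.6667]]


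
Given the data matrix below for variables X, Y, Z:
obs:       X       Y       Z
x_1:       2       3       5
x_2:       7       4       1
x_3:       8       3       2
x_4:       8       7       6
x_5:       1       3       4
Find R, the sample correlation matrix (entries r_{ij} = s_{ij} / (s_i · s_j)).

Step 1 — column means:
  mean(X) = (2 + 7 + 8 + 8 + 1) / 5 = 26/5 = 5.2
  mean(Y) = (3 + 4 + 3 + 7 + 3) / 5 = 20/5 = 4
  mean(Z) = (5 + 1 + 2 + 6 + 4) / 5 = 18/5 = 3.6

Step 2 — sample variances and covariances s[i,j] = (1/(n-1)) · Σ_k (x_{k,i} - mean_i) · (x_{k,j} - mean_j), with n-1 = 4:
  s[X,X] = ((-3.2)·(-3.2) + (1.8)·(1.8) + (2.8)·(2.8) + (2.8)·(2.8) + (-4.2)·(-4.2)) / 4 = 46.8/4 = 11.7
  s[X,Y] = ((-3.2)·(-1) + (1.8)·(0) + (2.8)·(-1) + (2.8)·(3) + (-4.2)·(-1)) / 4 = 13/4 = 3.25
  s[X,Z] = ((-3.2)·(1.4) + (1.8)·(-2.6) + (2.8)·(-1.6) + (2.8)·(2.4) + (-4.2)·(0.4)) / 4 = -8.6/4 = -2.15
  s[Y,Y] = ((-1)·(-1) + (0)·(0) + (-1)·(-1) + (3)·(3) + (-1)·(-1)) / 4 = 12/4 = 3
  s[Y,Z] = ((-1)·(1.4) + (0)·(-2.6) + (-1)·(-1.6) + (3)·(2.4) + (-1)·(0.4)) / 4 = 7/4 = 1.75
  s[Z,Z] = ((1.4)·(1.4) + (-2.6)·(-2.6) + (-1.6)·(-1.6) + (2.4)·(2.4) + (0.4)·(0.4)) / 4 = 17.2/4 = 4.3
  Sample standard deviations s_i = √(s[i,i]):
  s(X) = √(11.7) = 3.4205
  s(Y) = √(3) = 1.7321
  s(Z) = √(4.3) = 2.0736

Step 3 — r_{ij} = s_{ij} / (s_i · s_j):
  r[X,X] = 1 (diagonal).
  r[X,Y] = 3.25 / (3.4205 · 1.7321) = 3.25 / 5.9245 = 0.5486
  r[X,Z] = -2.15 / (3.4205 · 2.0736) = -2.15 / 7.093 = -0.3031
  r[Y,Y] = 1 (diagonal).
  r[Y,Z] = 1.75 / (1.7321 · 2.0736) = 1.75 / 3.5917 = 0.4872
  r[Z,Z] = 1 (diagonal).

R is symmetric with unit diagonal. Assembling:

R = [[1, 0.5486, -0.3031],
 [0.5486, 1, 0.4872],
 [-0.3031, 0.4872, 1]]


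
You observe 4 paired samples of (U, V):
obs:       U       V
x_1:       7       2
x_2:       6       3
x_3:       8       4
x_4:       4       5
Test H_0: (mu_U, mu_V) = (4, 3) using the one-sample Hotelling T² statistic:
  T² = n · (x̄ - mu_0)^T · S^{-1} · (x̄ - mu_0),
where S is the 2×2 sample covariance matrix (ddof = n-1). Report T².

Step 1 — sample mean vector:
  mean(U) = (7 + 6 + 8 + 4) / 4 = 25/4 = 6.25
  mean(V) = (2 + 3 + 4 + 5) / 4 = 14/4 = 3.5
  x̄ = (6.25, 3.5),  deviation x̄ - mu_0 = (6.25, 3.5) - (4, 3) = (2.25, 0.5).

Step 2 — sample covariance matrix, S[i,j] = (1/(n-1)) · Σ_k (x_{k,i} - mean_i) · (x_{k,j} - mean_j), divisor n-1 = 3:
  S[U,U] = ((0.75)·(0.75) + (-0.25)·(-0.25) + (1.75)·(1.75) + (-2.25)·(-2.25)) / 3 = 8.75/3 = 2.9167
  S[U,V] = ((0.75)·(-1.5) + (-0.25)·(-0.5) + (1.75)·(0.5) + (-2.25)·(1.5)) / 3 = -3.5/3 = -1.1667
  S[V,V] = ((-1.5)·(-1.5) + (-0.5)·(-0.5) + (0.5)·(0.5) + (1.5)·(1.5)) / 3 = 5/3 = 1.6667
  S = [[2.9167, -1.1667],
 [-1.1667, 1.6667]].

Step 3 — invert S. det(S) = 2.9167·1.6667 - (-1.1667)² = 3.5.
  S^{-1} = (1/det) · [[d, -b], [-b, a]] = [[0.4762, 0.3333],
 [0.3333, 0.8333]].

Step 4 — quadratic form (x̄ - mu_0)^T · S^{-1} · (x̄ - mu_0):
  S^{-1} · (x̄ - mu_0) = (1.2381, 1.1667),
  (x̄ - mu_0)^T · [...] = (2.25)·(1.2381) + (0.5)·(1.1667) = 3.369.

Step 5 — scale by n: T² = 4 · 3.369 = 13.4762.

T² ≈ 13.4762


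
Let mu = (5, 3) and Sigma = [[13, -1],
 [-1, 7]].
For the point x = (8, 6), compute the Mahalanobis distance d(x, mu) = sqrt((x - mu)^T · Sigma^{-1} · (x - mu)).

Step 1 — centre the observation: (x - mu) = (3, 3).

Step 2 — invert Sigma. det(Sigma) = 13·7 - (-1)² = 90.
  Sigma^{-1} = (1/det) · [[d, -b], [-b, a]] = [[0.0778, 0.0111],
 [0.0111, 0.1444]].

Step 3 — form the quadratic (x - mu)^T · Sigma^{-1} · (x - mu):
  Sigma^{-1} · (x - mu) = (0.2667, 0.4667).
  (x - mu)^T · [Sigma^{-1} · (x - mu)] = (3)·(0.2667) + (3)·(0.4667) = 2.2.

Step 4 — take square root: d = √(2.2) ≈ 1.4832.

d(x, mu) = √(2.2) ≈ 1.4832


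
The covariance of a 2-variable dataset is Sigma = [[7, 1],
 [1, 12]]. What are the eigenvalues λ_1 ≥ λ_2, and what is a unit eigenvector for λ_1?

Step 1 — characteristic polynomial of 2×2 Sigma:
  det(Sigma - λI) = λ² - trace · λ + det = 0.
  trace = 7 + 12 = 19, det = 7·12 - (1)² = 83.
Step 2 — discriminant:
  Δ = trace² - 4·det = 361 - 332 = 29.
Step 3 — eigenvalues:
  λ = (trace ± √Δ)/2 = (19 ± 5.3852)/2,
  λ_1 = 12.1926,  λ_2 = 6.8074.

Step 4 — unit eigenvector for λ_1: solve (Sigma - λ_1 I)v = 0. First row:
  (7 - 12.1926)·v_x + (1)·v_y = 0, i.e. (-5.1926)·v_x + (1)·v_y = 0,
  so v ∝ (b, λ_1 - a) = (1, 5.1926) = u.
  ||u|| = √((1)² + (5.1926)²) = √(27.9629) ≈ 5.288,
  v_1 = u/||u|| ≈ (0.1891, 0.982) (||v_1|| = 1).

λ_1 = 12.1926,  λ_2 = 6.8074;  v_1 ≈ (0.1891, 0.982)


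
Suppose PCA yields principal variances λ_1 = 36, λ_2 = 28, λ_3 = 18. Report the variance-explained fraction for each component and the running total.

Step 1 — total variance = trace(Sigma) = Σ λ_i = 36 + 28 + 18 = 82.

Step 2 — fraction explained by component i = λ_i / Σ λ:
  PC1: 36/82 = 0.439
  PC2: 28/82 = 0.3415
  PC3: 18/82 = 0.2195

Step 3 — cumulative fraction after k components = (λ_1 + ... + λ_k) / Σ λ:
  k = 1: 36/82 = 0.439
  k = 2: (36 + 28)/82 = 64/82 = 0.7805
  k = 3: (36 + 28 + 18)/82 = 82/82 = 1

Summary (fraction, with percent):

explained: PC1 0.439 (43.9%), PC2 0.3415 (34.15%), PC3 0.2195 (21.95%);  cumulative: 0.439, 0.7805, 1
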